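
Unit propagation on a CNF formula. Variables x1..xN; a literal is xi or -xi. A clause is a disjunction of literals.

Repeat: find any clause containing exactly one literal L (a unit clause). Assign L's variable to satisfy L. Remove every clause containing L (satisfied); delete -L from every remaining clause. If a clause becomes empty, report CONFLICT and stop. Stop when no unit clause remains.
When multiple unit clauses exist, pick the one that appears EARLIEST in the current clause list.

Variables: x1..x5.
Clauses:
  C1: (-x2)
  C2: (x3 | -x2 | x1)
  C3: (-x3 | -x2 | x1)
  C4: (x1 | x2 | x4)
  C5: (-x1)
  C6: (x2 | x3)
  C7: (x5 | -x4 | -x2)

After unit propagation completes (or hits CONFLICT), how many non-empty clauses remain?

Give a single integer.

Answer: 0

Derivation:
unit clause [-2] forces x2=F; simplify:
  drop 2 from [1, 2, 4] -> [1, 4]
  drop 2 from [2, 3] -> [3]
  satisfied 4 clause(s); 3 remain; assigned so far: [2]
unit clause [-1] forces x1=F; simplify:
  drop 1 from [1, 4] -> [4]
  satisfied 1 clause(s); 2 remain; assigned so far: [1, 2]
unit clause [4] forces x4=T; simplify:
  satisfied 1 clause(s); 1 remain; assigned so far: [1, 2, 4]
unit clause [3] forces x3=T; simplify:
  satisfied 1 clause(s); 0 remain; assigned so far: [1, 2, 3, 4]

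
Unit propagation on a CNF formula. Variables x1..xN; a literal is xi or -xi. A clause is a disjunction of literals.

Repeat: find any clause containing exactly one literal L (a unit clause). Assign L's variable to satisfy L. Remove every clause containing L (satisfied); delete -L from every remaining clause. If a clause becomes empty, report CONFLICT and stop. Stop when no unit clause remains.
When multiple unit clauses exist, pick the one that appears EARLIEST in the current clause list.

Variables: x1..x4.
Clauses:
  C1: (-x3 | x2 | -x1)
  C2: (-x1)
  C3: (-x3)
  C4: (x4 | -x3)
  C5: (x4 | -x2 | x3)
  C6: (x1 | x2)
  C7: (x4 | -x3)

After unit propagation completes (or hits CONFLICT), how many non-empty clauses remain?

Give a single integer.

Answer: 0

Derivation:
unit clause [-1] forces x1=F; simplify:
  drop 1 from [1, 2] -> [2]
  satisfied 2 clause(s); 5 remain; assigned so far: [1]
unit clause [-3] forces x3=F; simplify:
  drop 3 from [4, -2, 3] -> [4, -2]
  satisfied 3 clause(s); 2 remain; assigned so far: [1, 3]
unit clause [2] forces x2=T; simplify:
  drop -2 from [4, -2] -> [4]
  satisfied 1 clause(s); 1 remain; assigned so far: [1, 2, 3]
unit clause [4] forces x4=T; simplify:
  satisfied 1 clause(s); 0 remain; assigned so far: [1, 2, 3, 4]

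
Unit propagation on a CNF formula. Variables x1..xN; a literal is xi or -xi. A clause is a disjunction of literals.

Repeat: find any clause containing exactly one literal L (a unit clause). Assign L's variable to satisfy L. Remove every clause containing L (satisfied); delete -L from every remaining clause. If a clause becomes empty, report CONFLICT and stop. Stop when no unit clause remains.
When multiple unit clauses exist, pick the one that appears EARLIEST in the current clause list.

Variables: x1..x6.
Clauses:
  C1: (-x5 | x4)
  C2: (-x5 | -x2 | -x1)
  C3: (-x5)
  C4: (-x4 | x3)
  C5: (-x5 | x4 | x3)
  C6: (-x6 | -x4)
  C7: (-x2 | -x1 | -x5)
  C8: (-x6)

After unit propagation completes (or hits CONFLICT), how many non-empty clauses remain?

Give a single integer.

unit clause [-5] forces x5=F; simplify:
  satisfied 5 clause(s); 3 remain; assigned so far: [5]
unit clause [-6] forces x6=F; simplify:
  satisfied 2 clause(s); 1 remain; assigned so far: [5, 6]

Answer: 1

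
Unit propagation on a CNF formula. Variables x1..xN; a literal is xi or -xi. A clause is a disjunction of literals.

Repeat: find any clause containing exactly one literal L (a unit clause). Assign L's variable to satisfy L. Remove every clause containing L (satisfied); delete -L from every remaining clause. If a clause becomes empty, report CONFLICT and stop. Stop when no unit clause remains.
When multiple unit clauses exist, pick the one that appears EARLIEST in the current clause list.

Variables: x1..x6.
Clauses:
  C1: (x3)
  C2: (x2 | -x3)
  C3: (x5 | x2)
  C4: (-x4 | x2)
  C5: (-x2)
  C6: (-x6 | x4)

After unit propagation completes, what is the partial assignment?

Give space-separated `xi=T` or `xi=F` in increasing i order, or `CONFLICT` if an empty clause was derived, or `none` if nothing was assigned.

unit clause [3] forces x3=T; simplify:
  drop -3 from [2, -3] -> [2]
  satisfied 1 clause(s); 5 remain; assigned so far: [3]
unit clause [2] forces x2=T; simplify:
  drop -2 from [-2] -> [] (empty!)
  satisfied 3 clause(s); 2 remain; assigned so far: [2, 3]
CONFLICT (empty clause)

Answer: CONFLICT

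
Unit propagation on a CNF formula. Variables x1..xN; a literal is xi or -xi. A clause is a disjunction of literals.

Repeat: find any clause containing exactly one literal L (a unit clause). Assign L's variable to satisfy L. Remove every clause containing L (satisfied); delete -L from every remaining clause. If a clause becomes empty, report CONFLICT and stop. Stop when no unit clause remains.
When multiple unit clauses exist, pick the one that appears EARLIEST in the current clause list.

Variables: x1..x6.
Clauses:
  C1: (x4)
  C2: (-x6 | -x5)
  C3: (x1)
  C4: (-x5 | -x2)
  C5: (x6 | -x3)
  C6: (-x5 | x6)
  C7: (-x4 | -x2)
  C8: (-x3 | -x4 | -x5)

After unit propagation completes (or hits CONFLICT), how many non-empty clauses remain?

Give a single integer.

unit clause [4] forces x4=T; simplify:
  drop -4 from [-4, -2] -> [-2]
  drop -4 from [-3, -4, -5] -> [-3, -5]
  satisfied 1 clause(s); 7 remain; assigned so far: [4]
unit clause [1] forces x1=T; simplify:
  satisfied 1 clause(s); 6 remain; assigned so far: [1, 4]
unit clause [-2] forces x2=F; simplify:
  satisfied 2 clause(s); 4 remain; assigned so far: [1, 2, 4]

Answer: 4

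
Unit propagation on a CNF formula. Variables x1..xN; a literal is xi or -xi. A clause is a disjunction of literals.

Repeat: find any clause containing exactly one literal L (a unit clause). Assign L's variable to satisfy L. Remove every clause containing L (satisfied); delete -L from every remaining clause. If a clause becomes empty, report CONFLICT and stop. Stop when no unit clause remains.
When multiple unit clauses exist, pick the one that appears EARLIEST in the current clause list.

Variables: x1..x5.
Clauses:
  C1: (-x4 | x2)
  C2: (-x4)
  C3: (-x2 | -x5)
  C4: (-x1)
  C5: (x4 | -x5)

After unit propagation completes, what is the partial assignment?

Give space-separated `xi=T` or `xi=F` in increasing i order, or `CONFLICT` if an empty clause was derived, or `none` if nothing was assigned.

Answer: x1=F x4=F x5=F

Derivation:
unit clause [-4] forces x4=F; simplify:
  drop 4 from [4, -5] -> [-5]
  satisfied 2 clause(s); 3 remain; assigned so far: [4]
unit clause [-1] forces x1=F; simplify:
  satisfied 1 clause(s); 2 remain; assigned so far: [1, 4]
unit clause [-5] forces x5=F; simplify:
  satisfied 2 clause(s); 0 remain; assigned so far: [1, 4, 5]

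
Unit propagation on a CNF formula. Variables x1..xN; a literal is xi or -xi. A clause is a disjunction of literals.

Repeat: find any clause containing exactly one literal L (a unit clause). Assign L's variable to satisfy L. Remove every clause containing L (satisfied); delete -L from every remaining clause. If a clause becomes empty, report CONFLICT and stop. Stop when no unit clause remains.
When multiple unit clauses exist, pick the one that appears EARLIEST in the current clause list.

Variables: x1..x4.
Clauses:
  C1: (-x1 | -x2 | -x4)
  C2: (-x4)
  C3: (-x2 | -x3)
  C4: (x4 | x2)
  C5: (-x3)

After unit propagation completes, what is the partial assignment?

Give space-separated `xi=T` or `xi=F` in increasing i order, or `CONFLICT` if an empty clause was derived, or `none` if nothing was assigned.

Answer: x2=T x3=F x4=F

Derivation:
unit clause [-4] forces x4=F; simplify:
  drop 4 from [4, 2] -> [2]
  satisfied 2 clause(s); 3 remain; assigned so far: [4]
unit clause [2] forces x2=T; simplify:
  drop -2 from [-2, -3] -> [-3]
  satisfied 1 clause(s); 2 remain; assigned so far: [2, 4]
unit clause [-3] forces x3=F; simplify:
  satisfied 2 clause(s); 0 remain; assigned so far: [2, 3, 4]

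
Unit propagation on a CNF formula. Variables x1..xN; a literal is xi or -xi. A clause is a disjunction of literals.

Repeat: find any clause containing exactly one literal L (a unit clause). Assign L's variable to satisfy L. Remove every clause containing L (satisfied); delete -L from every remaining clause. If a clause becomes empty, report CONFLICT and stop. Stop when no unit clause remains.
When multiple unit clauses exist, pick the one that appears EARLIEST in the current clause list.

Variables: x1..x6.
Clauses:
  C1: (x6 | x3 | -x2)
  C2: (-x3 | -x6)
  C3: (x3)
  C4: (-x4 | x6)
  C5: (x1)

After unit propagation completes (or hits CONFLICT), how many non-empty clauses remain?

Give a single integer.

Answer: 0

Derivation:
unit clause [3] forces x3=T; simplify:
  drop -3 from [-3, -6] -> [-6]
  satisfied 2 clause(s); 3 remain; assigned so far: [3]
unit clause [-6] forces x6=F; simplify:
  drop 6 from [-4, 6] -> [-4]
  satisfied 1 clause(s); 2 remain; assigned so far: [3, 6]
unit clause [-4] forces x4=F; simplify:
  satisfied 1 clause(s); 1 remain; assigned so far: [3, 4, 6]
unit clause [1] forces x1=T; simplify:
  satisfied 1 clause(s); 0 remain; assigned so far: [1, 3, 4, 6]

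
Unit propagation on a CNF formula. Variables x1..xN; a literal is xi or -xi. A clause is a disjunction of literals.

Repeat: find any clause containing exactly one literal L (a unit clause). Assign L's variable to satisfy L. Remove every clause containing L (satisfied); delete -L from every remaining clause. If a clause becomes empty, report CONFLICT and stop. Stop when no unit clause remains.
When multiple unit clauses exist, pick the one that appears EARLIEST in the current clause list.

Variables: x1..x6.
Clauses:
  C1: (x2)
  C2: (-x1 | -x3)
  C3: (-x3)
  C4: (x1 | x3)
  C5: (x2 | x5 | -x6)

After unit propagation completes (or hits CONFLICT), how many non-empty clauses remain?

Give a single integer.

Answer: 0

Derivation:
unit clause [2] forces x2=T; simplify:
  satisfied 2 clause(s); 3 remain; assigned so far: [2]
unit clause [-3] forces x3=F; simplify:
  drop 3 from [1, 3] -> [1]
  satisfied 2 clause(s); 1 remain; assigned so far: [2, 3]
unit clause [1] forces x1=T; simplify:
  satisfied 1 clause(s); 0 remain; assigned so far: [1, 2, 3]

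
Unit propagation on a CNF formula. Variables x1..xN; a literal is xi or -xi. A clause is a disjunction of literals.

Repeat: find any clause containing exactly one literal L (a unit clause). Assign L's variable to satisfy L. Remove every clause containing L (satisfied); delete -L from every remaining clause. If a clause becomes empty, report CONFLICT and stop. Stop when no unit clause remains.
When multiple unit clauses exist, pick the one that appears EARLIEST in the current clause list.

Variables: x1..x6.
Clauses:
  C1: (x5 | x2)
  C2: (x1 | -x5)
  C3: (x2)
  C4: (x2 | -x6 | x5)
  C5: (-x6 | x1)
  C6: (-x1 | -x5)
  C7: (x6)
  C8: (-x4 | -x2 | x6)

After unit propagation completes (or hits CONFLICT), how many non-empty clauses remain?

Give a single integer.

unit clause [2] forces x2=T; simplify:
  drop -2 from [-4, -2, 6] -> [-4, 6]
  satisfied 3 clause(s); 5 remain; assigned so far: [2]
unit clause [6] forces x6=T; simplify:
  drop -6 from [-6, 1] -> [1]
  satisfied 2 clause(s); 3 remain; assigned so far: [2, 6]
unit clause [1] forces x1=T; simplify:
  drop -1 from [-1, -5] -> [-5]
  satisfied 2 clause(s); 1 remain; assigned so far: [1, 2, 6]
unit clause [-5] forces x5=F; simplify:
  satisfied 1 clause(s); 0 remain; assigned so far: [1, 2, 5, 6]

Answer: 0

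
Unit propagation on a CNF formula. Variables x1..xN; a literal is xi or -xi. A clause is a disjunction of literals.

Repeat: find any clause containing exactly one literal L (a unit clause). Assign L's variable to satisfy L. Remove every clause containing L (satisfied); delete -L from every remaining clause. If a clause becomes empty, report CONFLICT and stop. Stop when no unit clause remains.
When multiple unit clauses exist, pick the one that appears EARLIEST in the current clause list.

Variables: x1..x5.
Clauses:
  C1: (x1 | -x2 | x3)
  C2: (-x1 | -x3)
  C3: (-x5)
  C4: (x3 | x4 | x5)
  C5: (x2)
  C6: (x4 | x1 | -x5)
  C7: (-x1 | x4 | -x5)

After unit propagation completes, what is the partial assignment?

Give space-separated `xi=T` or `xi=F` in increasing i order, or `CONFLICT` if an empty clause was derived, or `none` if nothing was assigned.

Answer: x2=T x5=F

Derivation:
unit clause [-5] forces x5=F; simplify:
  drop 5 from [3, 4, 5] -> [3, 4]
  satisfied 3 clause(s); 4 remain; assigned so far: [5]
unit clause [2] forces x2=T; simplify:
  drop -2 from [1, -2, 3] -> [1, 3]
  satisfied 1 clause(s); 3 remain; assigned so far: [2, 5]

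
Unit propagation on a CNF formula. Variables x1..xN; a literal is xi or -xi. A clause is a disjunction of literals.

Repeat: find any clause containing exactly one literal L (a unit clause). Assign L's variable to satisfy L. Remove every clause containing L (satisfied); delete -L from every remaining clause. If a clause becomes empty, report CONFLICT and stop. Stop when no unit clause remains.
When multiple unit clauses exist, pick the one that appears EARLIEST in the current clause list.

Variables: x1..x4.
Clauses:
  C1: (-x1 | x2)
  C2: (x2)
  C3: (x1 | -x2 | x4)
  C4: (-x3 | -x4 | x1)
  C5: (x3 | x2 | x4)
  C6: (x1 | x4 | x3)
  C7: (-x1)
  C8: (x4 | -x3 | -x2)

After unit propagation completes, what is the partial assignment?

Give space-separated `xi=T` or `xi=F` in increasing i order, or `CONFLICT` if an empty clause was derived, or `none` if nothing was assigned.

Answer: x1=F x2=T x3=F x4=T

Derivation:
unit clause [2] forces x2=T; simplify:
  drop -2 from [1, -2, 4] -> [1, 4]
  drop -2 from [4, -3, -2] -> [4, -3]
  satisfied 3 clause(s); 5 remain; assigned so far: [2]
unit clause [-1] forces x1=F; simplify:
  drop 1 from [1, 4] -> [4]
  drop 1 from [-3, -4, 1] -> [-3, -4]
  drop 1 from [1, 4, 3] -> [4, 3]
  satisfied 1 clause(s); 4 remain; assigned so far: [1, 2]
unit clause [4] forces x4=T; simplify:
  drop -4 from [-3, -4] -> [-3]
  satisfied 3 clause(s); 1 remain; assigned so far: [1, 2, 4]
unit clause [-3] forces x3=F; simplify:
  satisfied 1 clause(s); 0 remain; assigned so far: [1, 2, 3, 4]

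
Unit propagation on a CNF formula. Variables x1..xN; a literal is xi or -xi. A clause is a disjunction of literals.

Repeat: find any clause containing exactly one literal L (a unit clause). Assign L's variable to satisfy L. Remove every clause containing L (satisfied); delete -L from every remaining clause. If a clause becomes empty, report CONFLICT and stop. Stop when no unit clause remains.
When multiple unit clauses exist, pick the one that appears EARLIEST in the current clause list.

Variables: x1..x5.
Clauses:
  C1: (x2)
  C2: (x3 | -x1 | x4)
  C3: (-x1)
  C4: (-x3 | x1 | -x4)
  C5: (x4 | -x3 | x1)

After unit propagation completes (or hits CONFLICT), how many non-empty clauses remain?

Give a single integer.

Answer: 2

Derivation:
unit clause [2] forces x2=T; simplify:
  satisfied 1 clause(s); 4 remain; assigned so far: [2]
unit clause [-1] forces x1=F; simplify:
  drop 1 from [-3, 1, -4] -> [-3, -4]
  drop 1 from [4, -3, 1] -> [4, -3]
  satisfied 2 clause(s); 2 remain; assigned so far: [1, 2]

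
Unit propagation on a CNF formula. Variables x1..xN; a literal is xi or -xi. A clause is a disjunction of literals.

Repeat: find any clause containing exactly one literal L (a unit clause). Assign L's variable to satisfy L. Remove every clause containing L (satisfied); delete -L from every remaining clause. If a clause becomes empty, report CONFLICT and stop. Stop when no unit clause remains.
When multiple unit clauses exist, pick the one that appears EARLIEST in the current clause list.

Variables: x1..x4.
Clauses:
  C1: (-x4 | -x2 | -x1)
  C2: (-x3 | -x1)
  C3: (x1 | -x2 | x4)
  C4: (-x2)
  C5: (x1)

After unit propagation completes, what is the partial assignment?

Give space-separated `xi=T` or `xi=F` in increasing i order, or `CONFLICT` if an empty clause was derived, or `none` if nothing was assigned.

Answer: x1=T x2=F x3=F

Derivation:
unit clause [-2] forces x2=F; simplify:
  satisfied 3 clause(s); 2 remain; assigned so far: [2]
unit clause [1] forces x1=T; simplify:
  drop -1 from [-3, -1] -> [-3]
  satisfied 1 clause(s); 1 remain; assigned so far: [1, 2]
unit clause [-3] forces x3=F; simplify:
  satisfied 1 clause(s); 0 remain; assigned so far: [1, 2, 3]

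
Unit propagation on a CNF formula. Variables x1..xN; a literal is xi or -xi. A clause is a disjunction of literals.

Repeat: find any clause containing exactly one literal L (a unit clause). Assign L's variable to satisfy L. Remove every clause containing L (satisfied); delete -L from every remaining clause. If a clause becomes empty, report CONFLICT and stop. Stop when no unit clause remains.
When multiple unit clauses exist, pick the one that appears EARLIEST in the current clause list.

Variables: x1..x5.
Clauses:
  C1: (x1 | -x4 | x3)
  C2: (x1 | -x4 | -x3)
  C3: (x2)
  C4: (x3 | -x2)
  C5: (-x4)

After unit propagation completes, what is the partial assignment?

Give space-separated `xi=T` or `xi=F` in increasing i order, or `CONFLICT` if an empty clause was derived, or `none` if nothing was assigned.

Answer: x2=T x3=T x4=F

Derivation:
unit clause [2] forces x2=T; simplify:
  drop -2 from [3, -2] -> [3]
  satisfied 1 clause(s); 4 remain; assigned so far: [2]
unit clause [3] forces x3=T; simplify:
  drop -3 from [1, -4, -3] -> [1, -4]
  satisfied 2 clause(s); 2 remain; assigned so far: [2, 3]
unit clause [-4] forces x4=F; simplify:
  satisfied 2 clause(s); 0 remain; assigned so far: [2, 3, 4]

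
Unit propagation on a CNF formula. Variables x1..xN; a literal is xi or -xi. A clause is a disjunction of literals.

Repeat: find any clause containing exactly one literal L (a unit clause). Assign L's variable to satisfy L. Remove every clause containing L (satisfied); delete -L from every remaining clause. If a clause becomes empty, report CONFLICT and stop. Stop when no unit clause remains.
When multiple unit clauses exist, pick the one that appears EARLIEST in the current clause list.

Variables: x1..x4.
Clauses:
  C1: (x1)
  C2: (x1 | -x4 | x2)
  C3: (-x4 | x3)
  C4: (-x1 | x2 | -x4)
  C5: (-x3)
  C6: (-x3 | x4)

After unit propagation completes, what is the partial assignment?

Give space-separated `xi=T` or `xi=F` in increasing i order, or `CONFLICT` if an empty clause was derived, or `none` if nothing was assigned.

unit clause [1] forces x1=T; simplify:
  drop -1 from [-1, 2, -4] -> [2, -4]
  satisfied 2 clause(s); 4 remain; assigned so far: [1]
unit clause [-3] forces x3=F; simplify:
  drop 3 from [-4, 3] -> [-4]
  satisfied 2 clause(s); 2 remain; assigned so far: [1, 3]
unit clause [-4] forces x4=F; simplify:
  satisfied 2 clause(s); 0 remain; assigned so far: [1, 3, 4]

Answer: x1=T x3=F x4=F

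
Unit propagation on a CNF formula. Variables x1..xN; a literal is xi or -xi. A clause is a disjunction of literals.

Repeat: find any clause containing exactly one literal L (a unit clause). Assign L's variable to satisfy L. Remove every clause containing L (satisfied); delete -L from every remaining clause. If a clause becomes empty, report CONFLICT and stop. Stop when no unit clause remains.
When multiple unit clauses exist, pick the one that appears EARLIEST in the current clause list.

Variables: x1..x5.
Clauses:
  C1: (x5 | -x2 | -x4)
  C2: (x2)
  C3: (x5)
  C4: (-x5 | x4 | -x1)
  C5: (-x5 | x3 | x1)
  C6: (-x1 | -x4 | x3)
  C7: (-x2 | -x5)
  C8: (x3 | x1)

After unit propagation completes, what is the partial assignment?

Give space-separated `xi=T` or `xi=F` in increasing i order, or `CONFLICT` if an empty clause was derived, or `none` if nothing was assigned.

unit clause [2] forces x2=T; simplify:
  drop -2 from [5, -2, -4] -> [5, -4]
  drop -2 from [-2, -5] -> [-5]
  satisfied 1 clause(s); 7 remain; assigned so far: [2]
unit clause [5] forces x5=T; simplify:
  drop -5 from [-5, 4, -1] -> [4, -1]
  drop -5 from [-5, 3, 1] -> [3, 1]
  drop -5 from [-5] -> [] (empty!)
  satisfied 2 clause(s); 5 remain; assigned so far: [2, 5]
CONFLICT (empty clause)

Answer: CONFLICT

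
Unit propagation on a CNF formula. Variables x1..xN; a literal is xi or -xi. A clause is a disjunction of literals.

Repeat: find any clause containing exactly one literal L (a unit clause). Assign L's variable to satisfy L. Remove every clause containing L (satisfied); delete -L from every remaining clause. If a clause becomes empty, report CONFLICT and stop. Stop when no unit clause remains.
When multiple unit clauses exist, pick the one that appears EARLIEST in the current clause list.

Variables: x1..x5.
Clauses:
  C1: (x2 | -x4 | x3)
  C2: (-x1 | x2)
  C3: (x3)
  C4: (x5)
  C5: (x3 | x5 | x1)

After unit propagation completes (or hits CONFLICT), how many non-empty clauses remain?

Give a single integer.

unit clause [3] forces x3=T; simplify:
  satisfied 3 clause(s); 2 remain; assigned so far: [3]
unit clause [5] forces x5=T; simplify:
  satisfied 1 clause(s); 1 remain; assigned so far: [3, 5]

Answer: 1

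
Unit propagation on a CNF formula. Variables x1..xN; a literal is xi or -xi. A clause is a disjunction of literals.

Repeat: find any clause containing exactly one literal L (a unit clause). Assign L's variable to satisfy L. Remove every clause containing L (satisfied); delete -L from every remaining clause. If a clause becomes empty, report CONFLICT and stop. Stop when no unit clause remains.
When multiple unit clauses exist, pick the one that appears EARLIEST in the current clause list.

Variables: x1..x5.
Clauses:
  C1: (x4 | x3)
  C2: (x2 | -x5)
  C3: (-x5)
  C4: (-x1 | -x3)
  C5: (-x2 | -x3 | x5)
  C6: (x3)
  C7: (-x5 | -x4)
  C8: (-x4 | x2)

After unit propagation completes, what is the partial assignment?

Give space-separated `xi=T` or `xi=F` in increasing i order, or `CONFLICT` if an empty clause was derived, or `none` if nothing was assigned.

unit clause [-5] forces x5=F; simplify:
  drop 5 from [-2, -3, 5] -> [-2, -3]
  satisfied 3 clause(s); 5 remain; assigned so far: [5]
unit clause [3] forces x3=T; simplify:
  drop -3 from [-1, -3] -> [-1]
  drop -3 from [-2, -3] -> [-2]
  satisfied 2 clause(s); 3 remain; assigned so far: [3, 5]
unit clause [-1] forces x1=F; simplify:
  satisfied 1 clause(s); 2 remain; assigned so far: [1, 3, 5]
unit clause [-2] forces x2=F; simplify:
  drop 2 from [-4, 2] -> [-4]
  satisfied 1 clause(s); 1 remain; assigned so far: [1, 2, 3, 5]
unit clause [-4] forces x4=F; simplify:
  satisfied 1 clause(s); 0 remain; assigned so far: [1, 2, 3, 4, 5]

Answer: x1=F x2=F x3=T x4=F x5=F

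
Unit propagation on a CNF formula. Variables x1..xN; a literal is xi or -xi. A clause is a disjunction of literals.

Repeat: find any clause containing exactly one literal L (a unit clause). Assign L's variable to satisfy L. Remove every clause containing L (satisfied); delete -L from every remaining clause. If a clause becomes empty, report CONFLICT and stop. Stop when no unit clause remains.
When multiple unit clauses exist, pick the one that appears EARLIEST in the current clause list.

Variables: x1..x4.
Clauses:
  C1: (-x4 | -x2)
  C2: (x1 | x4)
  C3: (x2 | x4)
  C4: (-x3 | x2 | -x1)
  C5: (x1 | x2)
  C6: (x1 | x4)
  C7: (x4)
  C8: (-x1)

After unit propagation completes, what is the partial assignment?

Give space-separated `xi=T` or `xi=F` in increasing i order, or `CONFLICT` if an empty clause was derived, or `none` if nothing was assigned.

unit clause [4] forces x4=T; simplify:
  drop -4 from [-4, -2] -> [-2]
  satisfied 4 clause(s); 4 remain; assigned so far: [4]
unit clause [-2] forces x2=F; simplify:
  drop 2 from [-3, 2, -1] -> [-3, -1]
  drop 2 from [1, 2] -> [1]
  satisfied 1 clause(s); 3 remain; assigned so far: [2, 4]
unit clause [1] forces x1=T; simplify:
  drop -1 from [-3, -1] -> [-3]
  drop -1 from [-1] -> [] (empty!)
  satisfied 1 clause(s); 2 remain; assigned so far: [1, 2, 4]
CONFLICT (empty clause)

Answer: CONFLICT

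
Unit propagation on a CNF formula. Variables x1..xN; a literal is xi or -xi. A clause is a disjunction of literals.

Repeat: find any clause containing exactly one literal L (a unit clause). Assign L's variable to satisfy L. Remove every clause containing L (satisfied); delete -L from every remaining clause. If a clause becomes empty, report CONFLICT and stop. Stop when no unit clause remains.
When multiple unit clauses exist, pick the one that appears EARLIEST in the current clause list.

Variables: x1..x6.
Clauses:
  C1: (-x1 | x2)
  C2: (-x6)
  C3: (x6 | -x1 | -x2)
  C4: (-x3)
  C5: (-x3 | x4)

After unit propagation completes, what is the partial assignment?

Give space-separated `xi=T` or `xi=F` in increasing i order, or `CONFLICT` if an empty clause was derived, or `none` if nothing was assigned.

unit clause [-6] forces x6=F; simplify:
  drop 6 from [6, -1, -2] -> [-1, -2]
  satisfied 1 clause(s); 4 remain; assigned so far: [6]
unit clause [-3] forces x3=F; simplify:
  satisfied 2 clause(s); 2 remain; assigned so far: [3, 6]

Answer: x3=F x6=F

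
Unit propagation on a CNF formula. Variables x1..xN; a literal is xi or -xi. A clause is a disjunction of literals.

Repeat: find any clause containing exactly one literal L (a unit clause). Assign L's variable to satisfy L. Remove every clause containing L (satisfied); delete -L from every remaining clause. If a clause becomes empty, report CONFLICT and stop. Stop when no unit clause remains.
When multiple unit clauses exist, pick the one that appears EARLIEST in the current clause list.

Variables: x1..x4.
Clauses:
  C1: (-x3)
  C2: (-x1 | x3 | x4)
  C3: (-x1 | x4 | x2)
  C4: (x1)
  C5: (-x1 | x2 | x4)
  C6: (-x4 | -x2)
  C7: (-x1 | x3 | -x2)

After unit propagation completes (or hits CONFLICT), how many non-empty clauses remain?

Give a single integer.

unit clause [-3] forces x3=F; simplify:
  drop 3 from [-1, 3, 4] -> [-1, 4]
  drop 3 from [-1, 3, -2] -> [-1, -2]
  satisfied 1 clause(s); 6 remain; assigned so far: [3]
unit clause [1] forces x1=T; simplify:
  drop -1 from [-1, 4] -> [4]
  drop -1 from [-1, 4, 2] -> [4, 2]
  drop -1 from [-1, 2, 4] -> [2, 4]
  drop -1 from [-1, -2] -> [-2]
  satisfied 1 clause(s); 5 remain; assigned so far: [1, 3]
unit clause [4] forces x4=T; simplify:
  drop -4 from [-4, -2] -> [-2]
  satisfied 3 clause(s); 2 remain; assigned so far: [1, 3, 4]
unit clause [-2] forces x2=F; simplify:
  satisfied 2 clause(s); 0 remain; assigned so far: [1, 2, 3, 4]

Answer: 0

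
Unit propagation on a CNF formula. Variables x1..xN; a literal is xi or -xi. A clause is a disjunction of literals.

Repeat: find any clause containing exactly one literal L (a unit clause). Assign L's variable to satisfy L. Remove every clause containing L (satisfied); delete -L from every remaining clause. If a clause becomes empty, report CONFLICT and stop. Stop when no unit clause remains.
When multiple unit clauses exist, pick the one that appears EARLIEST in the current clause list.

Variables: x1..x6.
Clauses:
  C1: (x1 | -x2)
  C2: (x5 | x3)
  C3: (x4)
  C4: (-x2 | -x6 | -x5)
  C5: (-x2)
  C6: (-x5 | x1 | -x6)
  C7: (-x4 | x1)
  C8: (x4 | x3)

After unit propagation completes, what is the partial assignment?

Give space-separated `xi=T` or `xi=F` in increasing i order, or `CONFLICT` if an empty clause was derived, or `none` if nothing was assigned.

Answer: x1=T x2=F x4=T

Derivation:
unit clause [4] forces x4=T; simplify:
  drop -4 from [-4, 1] -> [1]
  satisfied 2 clause(s); 6 remain; assigned so far: [4]
unit clause [-2] forces x2=F; simplify:
  satisfied 3 clause(s); 3 remain; assigned so far: [2, 4]
unit clause [1] forces x1=T; simplify:
  satisfied 2 clause(s); 1 remain; assigned so far: [1, 2, 4]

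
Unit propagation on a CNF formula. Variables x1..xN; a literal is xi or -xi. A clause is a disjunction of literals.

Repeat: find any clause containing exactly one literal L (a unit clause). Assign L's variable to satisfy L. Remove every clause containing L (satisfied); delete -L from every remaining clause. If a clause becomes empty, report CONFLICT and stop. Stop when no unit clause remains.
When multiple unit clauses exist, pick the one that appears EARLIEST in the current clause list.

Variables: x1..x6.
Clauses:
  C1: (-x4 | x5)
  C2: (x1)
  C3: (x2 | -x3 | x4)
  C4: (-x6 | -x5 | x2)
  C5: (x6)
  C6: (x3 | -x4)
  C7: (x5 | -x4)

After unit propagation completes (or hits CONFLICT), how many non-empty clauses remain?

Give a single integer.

Answer: 5

Derivation:
unit clause [1] forces x1=T; simplify:
  satisfied 1 clause(s); 6 remain; assigned so far: [1]
unit clause [6] forces x6=T; simplify:
  drop -6 from [-6, -5, 2] -> [-5, 2]
  satisfied 1 clause(s); 5 remain; assigned so far: [1, 6]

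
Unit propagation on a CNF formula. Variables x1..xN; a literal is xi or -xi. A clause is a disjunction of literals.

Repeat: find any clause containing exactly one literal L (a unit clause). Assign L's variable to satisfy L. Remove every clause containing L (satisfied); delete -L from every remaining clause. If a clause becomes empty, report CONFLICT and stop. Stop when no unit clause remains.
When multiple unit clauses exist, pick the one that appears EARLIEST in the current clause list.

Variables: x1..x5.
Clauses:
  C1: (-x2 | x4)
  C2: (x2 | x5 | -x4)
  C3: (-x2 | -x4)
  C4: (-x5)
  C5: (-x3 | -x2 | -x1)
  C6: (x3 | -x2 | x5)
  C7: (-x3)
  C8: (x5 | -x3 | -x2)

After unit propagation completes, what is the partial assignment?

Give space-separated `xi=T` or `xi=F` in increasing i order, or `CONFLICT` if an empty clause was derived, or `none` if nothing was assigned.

Answer: x2=F x3=F x4=F x5=F

Derivation:
unit clause [-5] forces x5=F; simplify:
  drop 5 from [2, 5, -4] -> [2, -4]
  drop 5 from [3, -2, 5] -> [3, -2]
  drop 5 from [5, -3, -2] -> [-3, -2]
  satisfied 1 clause(s); 7 remain; assigned so far: [5]
unit clause [-3] forces x3=F; simplify:
  drop 3 from [3, -2] -> [-2]
  satisfied 3 clause(s); 4 remain; assigned so far: [3, 5]
unit clause [-2] forces x2=F; simplify:
  drop 2 from [2, -4] -> [-4]
  satisfied 3 clause(s); 1 remain; assigned so far: [2, 3, 5]
unit clause [-4] forces x4=F; simplify:
  satisfied 1 clause(s); 0 remain; assigned so far: [2, 3, 4, 5]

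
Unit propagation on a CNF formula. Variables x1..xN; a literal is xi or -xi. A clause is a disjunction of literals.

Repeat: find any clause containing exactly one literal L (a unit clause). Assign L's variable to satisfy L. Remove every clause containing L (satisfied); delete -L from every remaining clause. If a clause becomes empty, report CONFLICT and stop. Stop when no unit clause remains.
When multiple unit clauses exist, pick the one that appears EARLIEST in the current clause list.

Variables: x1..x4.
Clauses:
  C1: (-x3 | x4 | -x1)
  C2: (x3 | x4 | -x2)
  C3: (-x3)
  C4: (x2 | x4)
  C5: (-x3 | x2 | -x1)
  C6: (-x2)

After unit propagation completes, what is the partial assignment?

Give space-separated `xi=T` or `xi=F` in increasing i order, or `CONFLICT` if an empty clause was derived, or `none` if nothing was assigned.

Answer: x2=F x3=F x4=T

Derivation:
unit clause [-3] forces x3=F; simplify:
  drop 3 from [3, 4, -2] -> [4, -2]
  satisfied 3 clause(s); 3 remain; assigned so far: [3]
unit clause [-2] forces x2=F; simplify:
  drop 2 from [2, 4] -> [4]
  satisfied 2 clause(s); 1 remain; assigned so far: [2, 3]
unit clause [4] forces x4=T; simplify:
  satisfied 1 clause(s); 0 remain; assigned so far: [2, 3, 4]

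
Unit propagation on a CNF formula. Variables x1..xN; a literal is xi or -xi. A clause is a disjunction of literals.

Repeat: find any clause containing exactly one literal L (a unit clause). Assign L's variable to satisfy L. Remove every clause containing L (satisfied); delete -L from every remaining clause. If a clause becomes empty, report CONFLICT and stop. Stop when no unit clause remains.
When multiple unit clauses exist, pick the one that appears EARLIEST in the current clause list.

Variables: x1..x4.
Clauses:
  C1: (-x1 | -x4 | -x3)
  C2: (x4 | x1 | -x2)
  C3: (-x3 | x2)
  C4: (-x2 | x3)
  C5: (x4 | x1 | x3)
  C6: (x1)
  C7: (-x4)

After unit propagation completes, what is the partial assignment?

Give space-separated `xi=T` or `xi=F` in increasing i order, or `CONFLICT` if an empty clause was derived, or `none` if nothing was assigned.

unit clause [1] forces x1=T; simplify:
  drop -1 from [-1, -4, -3] -> [-4, -3]
  satisfied 3 clause(s); 4 remain; assigned so far: [1]
unit clause [-4] forces x4=F; simplify:
  satisfied 2 clause(s); 2 remain; assigned so far: [1, 4]

Answer: x1=T x4=F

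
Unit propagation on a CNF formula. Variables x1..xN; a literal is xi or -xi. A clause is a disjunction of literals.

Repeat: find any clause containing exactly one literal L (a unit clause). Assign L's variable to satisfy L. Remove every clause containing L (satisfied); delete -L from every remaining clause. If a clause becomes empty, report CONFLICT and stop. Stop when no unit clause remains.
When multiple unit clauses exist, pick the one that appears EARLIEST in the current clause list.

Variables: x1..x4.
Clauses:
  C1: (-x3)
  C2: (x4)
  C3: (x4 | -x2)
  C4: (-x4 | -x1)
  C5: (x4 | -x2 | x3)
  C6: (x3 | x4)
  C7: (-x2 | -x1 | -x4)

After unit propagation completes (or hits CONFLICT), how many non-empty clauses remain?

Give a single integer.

unit clause [-3] forces x3=F; simplify:
  drop 3 from [4, -2, 3] -> [4, -2]
  drop 3 from [3, 4] -> [4]
  satisfied 1 clause(s); 6 remain; assigned so far: [3]
unit clause [4] forces x4=T; simplify:
  drop -4 from [-4, -1] -> [-1]
  drop -4 from [-2, -1, -4] -> [-2, -1]
  satisfied 4 clause(s); 2 remain; assigned so far: [3, 4]
unit clause [-1] forces x1=F; simplify:
  satisfied 2 clause(s); 0 remain; assigned so far: [1, 3, 4]

Answer: 0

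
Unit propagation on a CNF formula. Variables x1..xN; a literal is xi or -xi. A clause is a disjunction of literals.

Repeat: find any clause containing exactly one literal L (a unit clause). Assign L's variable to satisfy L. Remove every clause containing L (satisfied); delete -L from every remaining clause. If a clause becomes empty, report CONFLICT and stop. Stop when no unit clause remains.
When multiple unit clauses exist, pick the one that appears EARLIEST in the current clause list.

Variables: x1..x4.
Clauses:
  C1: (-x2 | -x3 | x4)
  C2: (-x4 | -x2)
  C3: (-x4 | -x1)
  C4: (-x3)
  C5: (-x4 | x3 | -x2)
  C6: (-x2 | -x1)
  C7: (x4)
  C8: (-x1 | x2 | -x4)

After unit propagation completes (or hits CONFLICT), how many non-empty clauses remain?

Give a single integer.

unit clause [-3] forces x3=F; simplify:
  drop 3 from [-4, 3, -2] -> [-4, -2]
  satisfied 2 clause(s); 6 remain; assigned so far: [3]
unit clause [4] forces x4=T; simplify:
  drop -4 from [-4, -2] -> [-2]
  drop -4 from [-4, -1] -> [-1]
  drop -4 from [-4, -2] -> [-2]
  drop -4 from [-1, 2, -4] -> [-1, 2]
  satisfied 1 clause(s); 5 remain; assigned so far: [3, 4]
unit clause [-2] forces x2=F; simplify:
  drop 2 from [-1, 2] -> [-1]
  satisfied 3 clause(s); 2 remain; assigned so far: [2, 3, 4]
unit clause [-1] forces x1=F; simplify:
  satisfied 2 clause(s); 0 remain; assigned so far: [1, 2, 3, 4]

Answer: 0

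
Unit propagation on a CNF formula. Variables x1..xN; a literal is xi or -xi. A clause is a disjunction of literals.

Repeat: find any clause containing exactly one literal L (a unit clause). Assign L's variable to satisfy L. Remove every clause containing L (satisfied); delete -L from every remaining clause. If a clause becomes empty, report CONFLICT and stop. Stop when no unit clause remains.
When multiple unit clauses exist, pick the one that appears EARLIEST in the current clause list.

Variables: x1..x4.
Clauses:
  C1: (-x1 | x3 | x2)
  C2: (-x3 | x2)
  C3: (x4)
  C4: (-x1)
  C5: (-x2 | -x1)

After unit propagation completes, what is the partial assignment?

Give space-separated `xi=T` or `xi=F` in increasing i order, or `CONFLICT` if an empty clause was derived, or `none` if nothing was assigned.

Answer: x1=F x4=T

Derivation:
unit clause [4] forces x4=T; simplify:
  satisfied 1 clause(s); 4 remain; assigned so far: [4]
unit clause [-1] forces x1=F; simplify:
  satisfied 3 clause(s); 1 remain; assigned so far: [1, 4]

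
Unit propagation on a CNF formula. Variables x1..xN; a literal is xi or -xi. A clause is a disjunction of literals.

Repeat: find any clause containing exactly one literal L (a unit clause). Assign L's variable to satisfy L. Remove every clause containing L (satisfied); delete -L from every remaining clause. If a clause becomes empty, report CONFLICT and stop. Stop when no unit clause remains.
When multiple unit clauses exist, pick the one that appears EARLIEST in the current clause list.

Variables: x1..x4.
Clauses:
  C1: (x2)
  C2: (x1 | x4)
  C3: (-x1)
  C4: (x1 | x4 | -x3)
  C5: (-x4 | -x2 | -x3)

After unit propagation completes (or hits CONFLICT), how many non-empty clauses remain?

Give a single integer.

Answer: 0

Derivation:
unit clause [2] forces x2=T; simplify:
  drop -2 from [-4, -2, -3] -> [-4, -3]
  satisfied 1 clause(s); 4 remain; assigned so far: [2]
unit clause [-1] forces x1=F; simplify:
  drop 1 from [1, 4] -> [4]
  drop 1 from [1, 4, -3] -> [4, -3]
  satisfied 1 clause(s); 3 remain; assigned so far: [1, 2]
unit clause [4] forces x4=T; simplify:
  drop -4 from [-4, -3] -> [-3]
  satisfied 2 clause(s); 1 remain; assigned so far: [1, 2, 4]
unit clause [-3] forces x3=F; simplify:
  satisfied 1 clause(s); 0 remain; assigned so far: [1, 2, 3, 4]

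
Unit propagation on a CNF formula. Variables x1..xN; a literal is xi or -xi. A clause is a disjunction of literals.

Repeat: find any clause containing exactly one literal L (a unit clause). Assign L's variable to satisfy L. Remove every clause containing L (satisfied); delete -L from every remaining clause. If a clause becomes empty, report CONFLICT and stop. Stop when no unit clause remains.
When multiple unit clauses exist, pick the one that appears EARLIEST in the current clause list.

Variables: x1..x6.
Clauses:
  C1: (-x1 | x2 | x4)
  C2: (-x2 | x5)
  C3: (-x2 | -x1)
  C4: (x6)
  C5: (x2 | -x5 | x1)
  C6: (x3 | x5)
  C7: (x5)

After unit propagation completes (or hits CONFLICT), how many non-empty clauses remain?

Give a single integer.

unit clause [6] forces x6=T; simplify:
  satisfied 1 clause(s); 6 remain; assigned so far: [6]
unit clause [5] forces x5=T; simplify:
  drop -5 from [2, -5, 1] -> [2, 1]
  satisfied 3 clause(s); 3 remain; assigned so far: [5, 6]

Answer: 3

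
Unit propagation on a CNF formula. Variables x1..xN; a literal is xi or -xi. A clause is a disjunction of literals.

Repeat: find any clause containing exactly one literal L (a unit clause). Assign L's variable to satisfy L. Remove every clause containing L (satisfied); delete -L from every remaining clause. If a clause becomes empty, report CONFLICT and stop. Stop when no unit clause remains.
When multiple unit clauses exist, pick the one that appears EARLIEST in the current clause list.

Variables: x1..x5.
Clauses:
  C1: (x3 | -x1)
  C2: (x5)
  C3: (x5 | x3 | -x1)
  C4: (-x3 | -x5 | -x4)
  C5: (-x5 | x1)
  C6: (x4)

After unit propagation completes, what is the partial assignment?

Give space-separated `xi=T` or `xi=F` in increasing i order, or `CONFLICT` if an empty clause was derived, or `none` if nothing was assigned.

Answer: CONFLICT

Derivation:
unit clause [5] forces x5=T; simplify:
  drop -5 from [-3, -5, -4] -> [-3, -4]
  drop -5 from [-5, 1] -> [1]
  satisfied 2 clause(s); 4 remain; assigned so far: [5]
unit clause [1] forces x1=T; simplify:
  drop -1 from [3, -1] -> [3]
  satisfied 1 clause(s); 3 remain; assigned so far: [1, 5]
unit clause [3] forces x3=T; simplify:
  drop -3 from [-3, -4] -> [-4]
  satisfied 1 clause(s); 2 remain; assigned so far: [1, 3, 5]
unit clause [-4] forces x4=F; simplify:
  drop 4 from [4] -> [] (empty!)
  satisfied 1 clause(s); 1 remain; assigned so far: [1, 3, 4, 5]
CONFLICT (empty clause)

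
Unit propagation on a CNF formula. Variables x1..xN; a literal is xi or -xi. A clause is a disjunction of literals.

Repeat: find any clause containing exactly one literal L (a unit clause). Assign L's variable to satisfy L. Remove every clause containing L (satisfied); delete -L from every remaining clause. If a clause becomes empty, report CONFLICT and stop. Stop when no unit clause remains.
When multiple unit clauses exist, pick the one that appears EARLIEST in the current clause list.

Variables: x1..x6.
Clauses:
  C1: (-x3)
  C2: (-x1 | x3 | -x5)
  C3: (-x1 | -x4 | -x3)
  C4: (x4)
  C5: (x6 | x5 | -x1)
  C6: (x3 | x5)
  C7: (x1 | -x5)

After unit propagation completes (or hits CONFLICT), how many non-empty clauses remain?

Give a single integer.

unit clause [-3] forces x3=F; simplify:
  drop 3 from [-1, 3, -5] -> [-1, -5]
  drop 3 from [3, 5] -> [5]
  satisfied 2 clause(s); 5 remain; assigned so far: [3]
unit clause [4] forces x4=T; simplify:
  satisfied 1 clause(s); 4 remain; assigned so far: [3, 4]
unit clause [5] forces x5=T; simplify:
  drop -5 from [-1, -5] -> [-1]
  drop -5 from [1, -5] -> [1]
  satisfied 2 clause(s); 2 remain; assigned so far: [3, 4, 5]
unit clause [-1] forces x1=F; simplify:
  drop 1 from [1] -> [] (empty!)
  satisfied 1 clause(s); 1 remain; assigned so far: [1, 3, 4, 5]
CONFLICT (empty clause)

Answer: 0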